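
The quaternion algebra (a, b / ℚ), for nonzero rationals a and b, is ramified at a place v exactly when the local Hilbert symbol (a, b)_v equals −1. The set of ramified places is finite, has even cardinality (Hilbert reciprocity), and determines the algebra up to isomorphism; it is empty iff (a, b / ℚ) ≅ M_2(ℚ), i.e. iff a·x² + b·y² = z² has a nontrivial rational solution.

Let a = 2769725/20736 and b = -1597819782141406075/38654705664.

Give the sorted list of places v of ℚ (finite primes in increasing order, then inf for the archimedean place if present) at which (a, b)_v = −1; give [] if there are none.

Mod squares: a ≡ 2261, b ≡ -106267. Check v ∈ {∞, 2, 3, 5, 7, 17, 19, 47}.
v=19: a=19^1·(≡1), b=19^3·(≡8) mod 19; (1|19)=+1, (8|19)=-1; (−1)^{1·3·9}·(+1)^3·(-1)^1 = +1.
v=2: v_2(a)=-8, v_2(b)=-32; units ≡ 5, 5 (mod 8); ε·ε+αω+βω = 0·0+-8·1+-32·1 ≡ 0  ⇒  (a,b)_2 = +1.
v=5: a=5^2·(≡4), b=5^2·(≡3) mod 5; (4|5)=+1, (3|5)=-1; (−1)^{2·2·2}·(+1)^2·(-1)^2 = +1.
v=3: a=3^-4·(≡2), b=3^-2·(≡2) mod 3; (2|3)=-1, (2|3)=-1; (−1)^{-4·-2·1}·(-1)^-2·(-1)^-4 = +1.
v=47: a=47^0·(≡33), b=47^1·(≡2) mod 47; (33|47)=-1, (2|47)=+1; (−1)^{0·1·23}·(-1)^1·(+1)^0 = -1.
v=17: a=17^1·(≡5), b=17^3·(≡3) mod 17; (5|17)=-1, (3|17)=-1; (−1)^{1·3·8}·(-1)^3·(-1)^1 = +1.
v=7: a=7^3·(≡2), b=7^9·(≡1) mod 7; (2|7)=+1, (1|7)=+1; (−1)^{3·9·3}·(+1)^9·(+1)^3 = -1.
v=∞: 2261 > 0 and -106267 < 0  ⇒  (a,b)_∞ = +1.
(2261, -106267 / ℚ) ramifies at {7, 47}: a division algebra.

[7, 47]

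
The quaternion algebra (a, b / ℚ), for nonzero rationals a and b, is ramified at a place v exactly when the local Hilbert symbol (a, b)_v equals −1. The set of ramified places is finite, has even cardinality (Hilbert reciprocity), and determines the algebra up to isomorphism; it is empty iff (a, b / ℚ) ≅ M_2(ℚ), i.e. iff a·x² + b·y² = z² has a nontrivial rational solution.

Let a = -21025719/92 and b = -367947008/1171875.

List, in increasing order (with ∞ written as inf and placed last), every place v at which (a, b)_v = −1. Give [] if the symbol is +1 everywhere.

[11, 13, 23, inf]

(a, b) ≡ (-55913, -8151) mod (ℚ^×)²; places V = {2, 3, 5, 11, 13, 17, 19, 23, 31, ∞}.
(a,b)_2: α=-2, β=8; u≡7, v≡1 (mod 8); ε(u)ε(v)=1·0, αω(v)=-2·0, βω(u)=8·0; sum ≡ 0  ⇒  +1.
(a,b)_19: α=0, u≡5; β=1, v≡13 (mod 19); (5|19)=+1, (13|19)=-1; sign (−1)^0·+1^1·-1^0 = +1.
(a,b)_11: α=1, u≡2; β=1, v≡7 (mod 11); (2|11)=-1, (7|11)=-1; sign (−1)^1·-1^1·-1^1 = -1.
(a,b)_5: α=0, u≡3; β=-8, v≡4 (mod 5); (3|5)=-1, (4|5)=+1; sign (−1)^0·-1^-8·+1^0 = +1.
(a,b)_∞: sgn(-55913)=−, sgn(-8151)=−, so -1.
(a,b)_17: α=1, u≡4; β=0, v≡15 (mod 17); (4|17)=+1, (15|17)=+1; sign (−1)^0·+1^0·+1^1 = +1.
(a,b)_31: α=2, u≡24; β=0, v≡4 (mod 31); (24|31)=-1, (4|31)=+1; sign (−1)^0·-1^0·+1^2 = +1.
(a,b)_13: α=1, u≡6; β=1, v≡12 (mod 13); (6|13)=-1, (12|13)=+1; sign (−1)^0·-1^1·+1^1 = -1.
(a,b)_3: α=2, u≡1; β=-1, v≡1 (mod 3); (1|3)=+1, (1|3)=+1; sign (−1)^0·+1^-1·+1^2 = +1.
(a,b)_23: α=-1, u≡19; β=2, v≡7 (mod 23); (19|23)=-1, (7|23)=-1; sign (−1)^0·-1^2·-1^-1 = -1.
Ram(-55913, -8151) = {11, 13, 23, ∞}; no ℚ_11-point on the conic.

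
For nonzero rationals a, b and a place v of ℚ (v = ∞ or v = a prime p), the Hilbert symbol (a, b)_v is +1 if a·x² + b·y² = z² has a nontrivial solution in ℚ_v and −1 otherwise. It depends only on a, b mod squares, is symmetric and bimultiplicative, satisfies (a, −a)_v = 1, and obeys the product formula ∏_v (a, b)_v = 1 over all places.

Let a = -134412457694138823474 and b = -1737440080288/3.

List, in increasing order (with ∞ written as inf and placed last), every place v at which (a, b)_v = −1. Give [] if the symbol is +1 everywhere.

[19, inf]

(a, b) ≡ (-7106, -25806) mod (ℚ^×)²; places V = {2, 3, 11, 17, 19, 23, ∞}.
(a,b)_17: α=5, u≡5; β=3, v≡12 (mod 17); (5|17)=-1, (12|17)=-1; sign (−1)^0·-1^3·-1^5 = +1.
(a,b)_11: α=5, u≡4; β=3, v≡10 (mod 11); (4|11)=+1, (10|11)=-1; sign (−1)^1·+1^3·-1^5 = +1.
(a,b)_23: α=2, u≡4; β=1, v≡15 (mod 23); (4|23)=+1, (15|23)=-1; sign (−1)^0·+1^1·-1^2 = +1.
(a,b)_3: α=4, u≡1; β=-1, v≡2 (mod 3); (1|3)=+1, (2|3)=-1; sign (−1)^0·+1^-1·-1^4 = +1.
(a,b)_2: α=1, β=5; u≡7, v≡1 (mod 8); ε(u)ε(v)=1·0, αω(v)=1·0, βω(u)=5·0; sum ≡ 0  ⇒  +1.
(a,b)_19: α=3, u≡6; β=2, v≡12 (mod 19); (6|19)=+1, (12|19)=-1; sign (−1)^0·+1^2·-1^3 = -1.
(a,b)_∞: sgn(-7106)=−, sgn(-25806)=−, so -1.
Ram(-7106, -25806) = {19, ∞}; no ℚ_19-point on the conic.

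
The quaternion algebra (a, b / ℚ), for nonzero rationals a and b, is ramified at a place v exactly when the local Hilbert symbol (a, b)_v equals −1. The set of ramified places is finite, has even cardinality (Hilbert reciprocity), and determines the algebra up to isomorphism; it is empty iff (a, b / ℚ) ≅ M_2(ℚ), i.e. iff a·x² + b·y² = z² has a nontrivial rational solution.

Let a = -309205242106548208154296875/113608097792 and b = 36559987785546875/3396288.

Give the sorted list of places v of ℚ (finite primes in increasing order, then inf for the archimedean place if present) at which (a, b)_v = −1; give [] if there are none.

[5, 17, 23, 29]

Mod squares: a ≡ -6630, b ≡ 34017. Check v ∈ {∞, 2, 3, 5, 7, 13, 17, 19, 23, 29}.
v=2: v_2(a)=-17, v_2(b)=-6; units ≡ 5, 1 (mod 8); ε·ε+αω+βω = 0·0+-17·0+-6·1 ≡ 0  ⇒  (a,b)_2 = +1.
v=23: a=23^2·(≡20), b=23^1·(≡17) mod 23; (20|23)=-1, (17|23)=-1; (−1)^{2·1·11}·(-1)^1·(-1)^2 = -1.
v=17: a=17^5·(≡16), b=17^3·(≡12) mod 17; (16|17)=+1, (12|17)=-1; (−1)^{5·3·8}·(+1)^3·(-1)^5 = -1.
v=3: a=3^3·(≡1), b=3^-1·(≡2) mod 3; (1|3)=+1, (2|3)=-1; (−1)^{3·-1·1}·(+1)^-1·(-1)^3 = +1.
v=29: a=29^2·(≡8), b=29^1·(≡22) mod 29; (8|29)=-1, (22|29)=+1; (−1)^{2·1·14}·(-1)^1·(+1)^2 = -1.
v=7: a=7^-4·(≡5), b=7^-2·(≡4) mod 7; (5|7)=-1, (4|7)=+1; (−1)^{-4·-2·3}·(-1)^-2·(+1)^-4 = +1.
v=19: a=19^-2·(≡9), b=19^-2·(≡16) mod 19; (9|19)=+1, (16|19)=+1; (−1)^{-2·-2·9}·(+1)^-2·(+1)^-2 = +1.
v=∞: -6630 < 0 and 34017 > 0  ⇒  (a,b)_∞ = +1.
v=13: a=13^5·(≡1), b=13^4·(≡4) mod 13; (1|13)=+1, (4|13)=+1; (−1)^{5·4·6}·(+1)^4·(+1)^5 = +1.
v=5: a=5^11·(≡1), b=5^8·(≡2) mod 5; (1|5)=+1, (2|5)=-1; (−1)^{11·8·2}·(+1)^8·(-1)^11 = -1.
|Ram(-6630, 34017)| = 4, even; anisotropic at {5, 17, 23, 29}.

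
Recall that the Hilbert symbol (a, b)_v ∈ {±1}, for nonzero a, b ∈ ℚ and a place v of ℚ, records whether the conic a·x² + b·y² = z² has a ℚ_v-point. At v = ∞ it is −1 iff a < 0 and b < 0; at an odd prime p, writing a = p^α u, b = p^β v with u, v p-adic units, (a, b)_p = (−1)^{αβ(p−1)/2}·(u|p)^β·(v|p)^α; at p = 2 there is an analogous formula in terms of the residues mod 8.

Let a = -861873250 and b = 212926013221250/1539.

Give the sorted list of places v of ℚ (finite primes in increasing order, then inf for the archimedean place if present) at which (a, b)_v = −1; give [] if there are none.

[]

Mod squares: a ≡ -1330, b ≡ 104006. Check v ∈ {∞, 2, 3, 5, 7, 17, 19, 23}.
v=23: a=23^2·(≡1), b=23^3·(≡5) mod 23; (1|23)=+1, (5|23)=-1; (−1)^{2·3·11}·(+1)^3·(-1)^2 = +1.
v=2: v_2(a)=1, v_2(b)=1; units ≡ 7, 3 (mod 8); ε·ε+αω+βω = 1·1+1·1+1·0 ≡ 0  ⇒  (a,b)_2 = +1.
v=5: a=5^3·(≡4), b=5^4·(≡1) mod 5; (4|5)=+1, (1|5)=+1; (−1)^{3·4·2}·(+1)^4·(+1)^3 = +1.
v=17: a=17^0·(≡9), b=17^1·(≡8) mod 17; (9|17)=+1, (8|17)=+1; (−1)^{0·1·8}·(+1)^1·(+1)^0 = +1.
v=7: a=7^3·(≡5), b=7^7·(≡2) mod 7; (5|7)=-1, (2|7)=+1; (−1)^{3·7·3}·(-1)^7·(+1)^3 = +1.
v=∞: -1330 < 0 and 104006 > 0  ⇒  (a,b)_∞ = +1.
v=3: a=3^0·(≡2), b=3^-4·(≡2) mod 3; (2|3)=-1, (2|3)=-1; (−1)^{0·-4·1}·(-1)^-4·(-1)^0 = +1.
v=19: a=19^1·(≡9), b=19^-1·(≡10) mod 19; (9|19)=+1, (10|19)=-1; (−1)^{1·-1·9}·(+1)^-1·(-1)^1 = +1.
Every local symbol is +1, so the conic -1330·x² + 104006·y² = z² has ℚ_v-points for all v and hence a ℚ-point; (a, b / ℚ) ≅ M_2(ℚ).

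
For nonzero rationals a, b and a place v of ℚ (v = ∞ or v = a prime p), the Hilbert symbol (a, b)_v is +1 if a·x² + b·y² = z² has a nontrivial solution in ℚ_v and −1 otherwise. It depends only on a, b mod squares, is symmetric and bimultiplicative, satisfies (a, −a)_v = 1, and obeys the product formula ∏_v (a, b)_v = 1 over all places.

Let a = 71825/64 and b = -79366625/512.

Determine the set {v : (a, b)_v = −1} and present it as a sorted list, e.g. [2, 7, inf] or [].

Mod squares: a ≡ 17, b ≡ -130. Check v ∈ {∞, 2, 5, 13, 17}.
v=2: v_2(a)=-6, v_2(b)=-9; units ≡ 1, 7 (mod 8); ε·ε+αω+βω = 0·1+-6·0+-9·0 ≡ 0  ⇒  (a,b)_2 = +1.
v=5: a=5^2·(≡2), b=5^3·(≡1) mod 5; (2|5)=-1, (1|5)=+1; (−1)^{2·3·2}·(-1)^3·(+1)^2 = -1.
v=∞: 17 > 0 and -130 < 0  ⇒  (a,b)_∞ = +1.
v=13: a=13^2·(≡4), b=13^3·(≡3) mod 13; (4|13)=+1, (3|13)=+1; (−1)^{2·3·6}·(+1)^3·(+1)^2 = +1.
v=17: a=17^1·(≡2), b=17^2·(≡5) mod 17; (2|17)=+1, (5|17)=-1; (−1)^{1·2·8}·(+1)^2·(-1)^1 = -1.
(17, -130 / ℚ) ramifies at {5, 17}: a division algebra.

[5, 17]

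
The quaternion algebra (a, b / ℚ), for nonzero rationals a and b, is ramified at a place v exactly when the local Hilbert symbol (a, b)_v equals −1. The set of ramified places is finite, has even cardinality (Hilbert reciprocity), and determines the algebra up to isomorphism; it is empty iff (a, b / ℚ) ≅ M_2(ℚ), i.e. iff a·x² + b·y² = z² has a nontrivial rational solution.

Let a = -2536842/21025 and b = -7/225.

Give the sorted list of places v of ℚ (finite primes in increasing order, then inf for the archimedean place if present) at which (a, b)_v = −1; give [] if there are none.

(a, b) ≡ (-8778, -7) mod (ℚ^×)²; places V = {2, 3, 5, 7, 11, 17, 19, 29, ∞}.
(a,b)_∞: sgn(-8778)=−, sgn(-7)=−, so -1.
(a,b)_3: α=1, u≡2; β=-2, v≡2 (mod 3); (2|3)=-1, (2|3)=-1; sign (−1)^0·-1^-2·-1^1 = -1.
(a,b)_11: α=1, u≡1; β=0, v≡3 (mod 11); (1|11)=+1, (3|11)=+1; sign (−1)^0·+1^0·+1^1 = +1.
(a,b)_5: α=-2, u≡3; β=-2, v≡2 (mod 5); (3|5)=-1, (2|5)=-1; sign (−1)^0·-1^-2·-1^-2 = +1.
(a,b)_29: α=-2, u≡24; β=0, v≡1 (mod 29); (24|29)=+1, (1|29)=+1; sign (−1)^0·+1^0·+1^-2 = +1.
(a,b)_7: α=1, u≡3; β=1, v≡6 (mod 7); (3|7)=-1, (6|7)=-1; sign (−1)^1·-1^1·-1^1 = -1.
(a,b)_17: α=2, u≡10; β=0, v≡11 (mod 17); (10|17)=-1, (11|17)=-1; sign (−1)^0·-1^0·-1^2 = +1.
(a,b)_2: α=1, β=0; u≡3, v≡1 (mod 8); ε(u)ε(v)=1·0, αω(v)=1·0, βω(u)=0·1; sum ≡ 0  ⇒  +1.
(a,b)_19: α=1, u≡3; β=0, v≡15 (mod 19); (3|19)=-1, (15|19)=-1; sign (−1)^0·-1^0·-1^1 = -1.
Ram(-8778, -7) = {3, 7, 19, ∞}; no ℚ_3-point on the conic.

[3, 7, 19, inf]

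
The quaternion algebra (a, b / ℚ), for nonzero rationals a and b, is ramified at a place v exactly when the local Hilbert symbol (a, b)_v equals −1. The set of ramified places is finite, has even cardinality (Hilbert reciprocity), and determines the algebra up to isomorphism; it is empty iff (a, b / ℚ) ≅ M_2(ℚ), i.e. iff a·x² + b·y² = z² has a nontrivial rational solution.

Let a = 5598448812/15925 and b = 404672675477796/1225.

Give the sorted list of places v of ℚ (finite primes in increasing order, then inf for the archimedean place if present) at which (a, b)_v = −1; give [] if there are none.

(a, b) ≡ (22919, 41) mod (ℚ^×)²; places V = {2, 3, 5, 7, 11, 13, 41, 43, ∞}.
(a,b)_5: α=-2, u≡1; β=-2, v≡4 (mod 5); (1|5)=+1, (4|5)=+1; sign (−1)^0·+1^-2·+1^-2 = +1.
(a,b)_13: α=-1, u≡7; β=0, v≡8 (mod 13); (7|13)=-1, (8|13)=-1; sign (−1)^0·-1^0·-1^-1 = -1.
(a,b)_3: α=8, u≡2; β=8, v≡2 (mod 3); (2|3)=-1, (2|3)=-1; sign (−1)^0·-1^8·-1^8 = +1.
(a,b)_∞: sgn(22919)=+, sgn(41)=+, so +1.
(a,b)_41: α=1, u≡28; β=3, v≡31 (mod 41); (28|41)=-1, (31|41)=+1; sign (−1)^0·-1^3·+1^1 = -1.
(a,b)_2: α=2, β=2; u≡7, v≡1 (mod 8); ε(u)ε(v)=1·0, αω(v)=2·0, βω(u)=2·0; sum ≡ 0  ⇒  +1.
(a,b)_7: α=-2, u≡4; β=-2, v≡3 (mod 7); (4|7)=+1, (3|7)=-1; sign (−1)^0·+1^-2·-1^-2 = +1.
(a,b)_11: α=2, u≡2; β=2, v≡8 (mod 11); (2|11)=-1, (8|11)=-1; sign (−1)^0·-1^2·-1^2 = +1.
(a,b)_43: α=1, u≡35; β=2, v≡14 (mod 43); (35|43)=+1, (14|43)=+1; sign (−1)^0·+1^2·+1^1 = +1.
Ram(22919, 41) = {13, 41}; no ℚ_13-point on the conic.

[13, 41]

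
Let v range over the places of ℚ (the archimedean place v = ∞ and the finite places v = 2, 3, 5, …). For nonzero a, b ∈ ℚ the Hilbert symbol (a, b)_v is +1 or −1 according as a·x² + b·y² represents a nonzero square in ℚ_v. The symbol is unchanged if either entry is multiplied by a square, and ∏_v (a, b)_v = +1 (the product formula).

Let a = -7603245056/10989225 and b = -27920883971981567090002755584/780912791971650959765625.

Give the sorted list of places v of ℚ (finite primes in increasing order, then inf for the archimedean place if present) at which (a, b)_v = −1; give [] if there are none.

[2, 17, 29, inf]

(a, b) ≡ (-29, -493) mod (ℚ^×)²; places V = {2, 3, 5, 7, 11, 13, 17, 23, 29, 41, 47, 53, ∞}.
(a,b)_23: α=2, u≡15; β=4, v≡13 (mod 23); (15|23)=-1, (13|23)=+1; sign (−1)^0·-1^4·+1^2 = +1.
(a,b)_11: α=2, u≡1; β=6, v≡8 (mod 11); (1|11)=+1, (8|11)=-1; sign (−1)^0·+1^6·-1^2 = +1.
(a,b)_29: α=1, u≡7; β=3, v≡18 (mod 29); (7|29)=+1, (18|29)=-1; sign (−1)^0·+1^3·-1^1 = -1.
(a,b)_5: α=-2, u≡1; β=-8, v≡3 (mod 5); (1|5)=+1, (3|5)=-1; sign (−1)^0·+1^-8·-1^-2 = +1.
(a,b)_3: α=-2, u≡1; β=-8, v≡2 (mod 3); (1|3)=+1, (2|3)=-1; sign (−1)^0·+1^-8·-1^-2 = +1.
(a,b)_17: α=-2, u≡5; β=-1, v≡3 (mod 17); (5|17)=-1, (3|17)=-1; sign (−1)^0·-1^-1·-1^-2 = -1.
(a,b)_47: α=0, u≡2; β=-2, v≡28 (mod 47); (2|47)=+1, (28|47)=+1; sign (−1)^0·+1^-2·+1^0 = +1.
(a,b)_13: α=-2, u≡4; β=-6, v≡9 (mod 13); (4|13)=+1, (9|13)=+1; sign (−1)^0·+1^-6·+1^-2 = +1.
(a,b)_7: α=0, u≡3; β=2, v≡2 (mod 7); (3|7)=-1, (2|7)=+1; sign (−1)^0·-1^2·+1^0 = +1.
(a,b)_53: α=0, u≡37; β=2, v≡42 (mod 53); (37|53)=+1, (42|53)=+1; sign (−1)^0·+1^2·+1^0 = +1.
(a,b)_2: α=12, β=24; u≡3, v≡3 (mod 8); ε(u)ε(v)=1·1, αω(v)=12·1, βω(u)=24·1; sum ≡ 1  ⇒  -1.
(a,b)_∞: sgn(-29)=−, sgn(-493)=−, so -1.
(a,b)_41: α=0, u≡3; β=-2, v≡36 (mod 41); (3|41)=-1, (36|41)=+1; sign (−1)^0·-1^-2·+1^0 = +1.
Ram(-29, -493) = {2, 17, 29, ∞}; no ℚ_2-point on the conic.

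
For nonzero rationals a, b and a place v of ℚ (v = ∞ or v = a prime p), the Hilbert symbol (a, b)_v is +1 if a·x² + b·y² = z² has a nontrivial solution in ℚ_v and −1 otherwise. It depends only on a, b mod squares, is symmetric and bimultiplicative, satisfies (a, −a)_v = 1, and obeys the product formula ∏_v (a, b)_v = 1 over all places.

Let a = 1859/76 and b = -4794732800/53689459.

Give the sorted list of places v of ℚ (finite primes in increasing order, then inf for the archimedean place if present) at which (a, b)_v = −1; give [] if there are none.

(a, b) ≡ (209, -84227) mod (ℚ^×)²; places V = {2, 5, 11, 13, 19, 31, 41, ∞}.
(a,b)_19: α=-1, u≡4; β=-1, v≡8 (mod 19); (4|19)=+1, (8|19)=-1; sign (−1)^1·+1^-1·-1^-1 = +1.
(a,b)_13: α=2, u≡1; β=3, v≡8 (mod 13); (1|13)=+1, (8|13)=-1; sign (−1)^0·+1^3·-1^2 = +1.
(a,b)_31: α=0, u≡11; β=1, v≡27 (mod 31); (11|31)=-1, (27|31)=-1; sign (−1)^0·-1^1·-1^0 = -1.
(a,b)_11: α=1, u≡7; β=1, v≡10 (mod 11); (7|11)=-1, (10|11)=-1; sign (−1)^1·-1^1·-1^1 = -1.
(a,b)_41: α=0, u≡25; β=-4, v≡12 (mod 41); (25|41)=+1, (12|41)=-1; sign (−1)^0·+1^-4·-1^0 = +1.
(a,b)_2: α=-2, β=8; u≡1, v≡5 (mod 8); ε(u)ε(v)=0·0, αω(v)=-2·1, βω(u)=8·0; sum ≡ 0  ⇒  +1.
(a,b)_∞: sgn(209)=+, sgn(-84227)=−, so +1.
(a,b)_5: α=0, u≡4; β=2, v≡2 (mod 5); (4|5)=+1, (2|5)=-1; sign (−1)^0·+1^2·-1^0 = +1.
Ram(209, -84227) = {11, 31}; no ℚ_11-point on the conic.

[11, 31]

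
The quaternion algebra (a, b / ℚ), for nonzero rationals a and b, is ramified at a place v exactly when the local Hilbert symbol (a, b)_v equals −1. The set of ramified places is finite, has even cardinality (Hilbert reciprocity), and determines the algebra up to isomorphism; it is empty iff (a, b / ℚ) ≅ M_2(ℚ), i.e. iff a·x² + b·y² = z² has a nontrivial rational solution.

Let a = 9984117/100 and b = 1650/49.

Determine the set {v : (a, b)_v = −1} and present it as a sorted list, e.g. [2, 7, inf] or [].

(a, b) ≡ (7293, 66) mod (ℚ^×)²; places V = {2, 3, 5, 7, 11, 13, 17, 37, ∞}.
(a,b)_13: α=1, u≡11; β=0, v≡9 (mod 13); (11|13)=-1, (9|13)=+1; sign (−1)^0·-1^0·+1^1 = +1.
(a,b)_5: α=-2, u≡3; β=2, v≡4 (mod 5); (3|5)=-1, (4|5)=+1; sign (−1)^0·-1^2·+1^-2 = +1.
(a,b)_11: α=1, u≡4; β=1, v≡8 (mod 11); (4|11)=+1, (8|11)=-1; sign (−1)^1·+1^1·-1^1 = +1.
(a,b)_37: α=2, u≡3; β=0, v≡8 (mod 37); (3|37)=+1, (8|37)=-1; sign (−1)^0·+1^0·-1^2 = +1.
(a,b)_2: α=-2, β=1; u≡5, v≡1 (mod 8); ε(u)ε(v)=0·0, αω(v)=-2·0, βω(u)=1·1; sum ≡ 1  ⇒  -1.
(a,b)_17: α=1, u≡16; β=0, v≡8 (mod 17); (16|17)=+1, (8|17)=+1; sign (−1)^0·+1^0·+1^1 = +1.
(a,b)_∞: sgn(7293)=+, sgn(66)=+, so +1.
(a,b)_3: α=1, u≡1; β=1, v≡1 (mod 3); (1|3)=+1, (1|3)=+1; sign (−1)^1·+1^1·+1^1 = -1.
(a,b)_7: α=0, u≡5; β=-2, v≡5 (mod 7); (5|7)=-1, (5|7)=-1; sign (−1)^0·-1^-2·-1^0 = +1.
|Ram(7293, 66)| = 2, even; anisotropic at {2, 3}.

[2, 3]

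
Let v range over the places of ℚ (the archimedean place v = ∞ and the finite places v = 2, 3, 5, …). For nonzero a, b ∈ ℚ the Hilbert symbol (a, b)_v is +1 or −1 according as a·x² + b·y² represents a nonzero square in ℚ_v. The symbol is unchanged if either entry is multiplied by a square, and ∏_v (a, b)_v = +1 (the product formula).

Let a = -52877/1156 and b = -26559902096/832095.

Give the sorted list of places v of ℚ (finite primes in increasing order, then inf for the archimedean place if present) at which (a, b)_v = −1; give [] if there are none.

[5, 19, 23, inf]

Mod squares: a ≡ -437, b ≡ -8855. Check v ∈ {∞, 2, 3, 5, 7, 11, 13, 17, 19, 23, 41}.
v=2: v_2(a)=-2, v_2(b)=4; units ≡ 3, 1 (mod 8); ε·ε+αω+βω = 1·0+-2·0+4·1 ≡ 0  ⇒  (a,b)_2 = +1.
v=23: a=23^1·(≡4), b=23^1·(≡13) mod 23; (4|23)=+1, (13|23)=+1; (−1)^{1·1·11}·(+1)^1·(+1)^1 = -1.
v=3: a=3^0·(≡1), b=3^-2·(≡1) mod 3; (1|3)=+1, (1|3)=+1; (−1)^{0·-2·1}·(+1)^-2·(+1)^0 = +1.
v=17: a=17^-2·(≡11), b=17^0·(≡9) mod 17; (11|17)=-1, (9|17)=+1; (−1)^{-2·0·8}·(-1)^0·(+1)^-2 = +1.
v=41: a=41^0·(≡17), b=41^-2·(≡39) mod 41; (17|41)=-1, (39|41)=+1; (−1)^{0·-2·20}·(-1)^-2·(+1)^0 = +1.
v=11: a=11^2·(≡3), b=11^-1·(≡1) mod 11; (3|11)=+1, (1|11)=+1; (−1)^{2·-1·5}·(+1)^-1·(+1)^2 = +1.
v=7: a=7^0·(≡1), b=7^1·(≡1) mod 7; (1|7)=+1, (1|7)=+1; (−1)^{0·1·3}·(+1)^1·(+1)^0 = +1.
v=13: a=13^0·(≡6), b=13^4·(≡8) mod 13; (6|13)=-1, (8|13)=-1; (−1)^{0·4·6}·(-1)^4·(-1)^0 = +1.
v=5: a=5^0·(≡3), b=5^-1·(≡1) mod 5; (3|5)=-1, (1|5)=+1; (−1)^{0·-1·2}·(-1)^-1·(+1)^0 = -1.
v=19: a=19^1·(≡3), b=19^2·(≡12) mod 19; (3|19)=-1, (12|19)=-1; (−1)^{1·2·9}·(-1)^2·(-1)^1 = -1.
v=∞: -437 < 0 and -8855 < 0  ⇒  (a,b)_∞ = -1.
Ram(-437, -8855) = {5, 19, 23, ∞}; no ℚ_5-point on the conic.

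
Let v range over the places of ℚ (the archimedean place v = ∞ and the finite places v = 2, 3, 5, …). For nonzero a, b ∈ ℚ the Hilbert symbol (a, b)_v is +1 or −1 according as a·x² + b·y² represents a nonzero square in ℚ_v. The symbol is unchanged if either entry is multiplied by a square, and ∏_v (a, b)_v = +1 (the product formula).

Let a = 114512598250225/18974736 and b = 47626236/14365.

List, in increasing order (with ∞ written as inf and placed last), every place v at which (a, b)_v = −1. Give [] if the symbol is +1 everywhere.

[17, 19, 23, 29]

(a, b) ≡ (23161, 46835) mod (ℚ^×)²; places V = {2, 3, 5, 7, 11, 13, 17, 19, 23, 29, 41, 53, ∞}.
(a,b)_2: α=-4, β=2; u≡1, v≡3 (mod 8); ε(u)ε(v)=0·1, αω(v)=-4·1, βω(u)=2·0; sum ≡ 0  ⇒  +1.
(a,b)_11: α=-4, u≡6; β=0, v≡2 (mod 11); (6|11)=-1, (2|11)=-1; sign (−1)^0·-1^0·-1^-4 = +1.
(a,b)_53: α=1, u≡46; β=0, v≡6 (mod 53); (46|53)=+1, (6|53)=+1; sign (−1)^0·+1^0·+1^1 = +1.
(a,b)_3: α=-4, u≡1; β=2, v≡2 (mod 3); (1|3)=+1, (2|3)=-1; sign (−1)^0·+1^2·-1^-4 = +1.
(a,b)_23: α=1, u≡1; β=0, v≡14 (mod 23); (1|23)=+1, (14|23)=-1; sign (−1)^0·+1^0·-1^1 = -1.
(a,b)_29: α=0, u≡27; β=1, v≡13 (mod 29); (27|29)=-1, (13|29)=+1; sign (−1)^0·-1^1·+1^0 = -1.
(a,b)_41: α=2, u≡21; β=0, v≡26 (mod 41); (21|41)=+1, (26|41)=-1; sign (−1)^0·+1^0·-1^2 = +1.
(a,b)_7: α=6, u≡5; β=4, v≡5 (mod 7); (5|7)=-1, (5|7)=-1; sign (−1)^0·-1^4·-1^6 = +1.
(a,b)_17: α=0, u≡5; β=-1, v≡16 (mod 17); (5|17)=-1, (16|17)=+1; sign (−1)^0·-1^-1·+1^0 = -1.
(a,b)_13: α=0, u≡6; β=-2, v≡3 (mod 13); (6|13)=-1, (3|13)=+1; sign (−1)^0·-1^-2·+1^0 = +1.
(a,b)_5: α=2, u≡4; β=-1, v≡2 (mod 5); (4|5)=+1, (2|5)=-1; sign (−1)^0·+1^-1·-1^2 = +1.
(a,b)_∞: sgn(23161)=+, sgn(46835)=+, so +1.
(a,b)_19: α=1, u≡8; β=1, v≡12 (mod 19); (8|19)=-1, (12|19)=-1; sign (−1)^1·-1^1·-1^1 = -1.
|Ram(23161, 46835)| = 4, even; anisotropic at {17, 19, 23, 29}.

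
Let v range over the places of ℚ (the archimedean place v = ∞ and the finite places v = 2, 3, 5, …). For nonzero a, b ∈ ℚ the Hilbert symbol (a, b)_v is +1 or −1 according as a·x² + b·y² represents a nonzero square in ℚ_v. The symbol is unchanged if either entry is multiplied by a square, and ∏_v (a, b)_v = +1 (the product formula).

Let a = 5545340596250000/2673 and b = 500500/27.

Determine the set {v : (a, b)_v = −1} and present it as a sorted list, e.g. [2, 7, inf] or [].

[3, 5, 7, 13]

(a, b) ≡ (2145, 15015) mod (ℚ^×)²; places V = {2, 3, 5, 7, 11, 13, 29, ∞}.
(a,b)_29: α=2, u≡28; β=0, v≡20 (mod 29); (28|29)=+1, (20|29)=+1; sign (−1)^0·+1^0·+1^2 = +1.
(a,b)_11: α=-1, u≡7; β=1, v≡3 (mod 11); (7|11)=-1, (3|11)=+1; sign (−1)^1·-1^1·+1^-1 = +1.
(a,b)_7: α=4, u≡3; β=1, v≡5 (mod 7); (3|7)=-1, (5|7)=-1; sign (−1)^0·-1^1·-1^4 = -1.
(a,b)_5: α=7, u≡4; β=3, v≡2 (mod 5); (4|5)=+1, (2|5)=-1; sign (−1)^0·+1^3·-1^7 = -1.
(a,b)_13: α=3, u≡9; β=1, v≡7 (mod 13); (9|13)=+1, (7|13)=-1; sign (−1)^0·+1^1·-1^3 = -1.
(a,b)_∞: sgn(2145)=+, sgn(15015)=+, so +1.
(a,b)_3: α=-5, u≡1; β=-3, v≡1 (mod 3); (1|3)=+1, (1|3)=+1; sign (−1)^1·+1^-3·+1^-5 = -1.
(a,b)_2: α=4, β=2; u≡1, v≡7 (mod 8); ε(u)ε(v)=0·1, αω(v)=4·0, βω(u)=2·0; sum ≡ 0  ⇒  +1.
Ram(2145, 15015) = {3, 5, 7, 13}; no ℚ_3-point on the conic.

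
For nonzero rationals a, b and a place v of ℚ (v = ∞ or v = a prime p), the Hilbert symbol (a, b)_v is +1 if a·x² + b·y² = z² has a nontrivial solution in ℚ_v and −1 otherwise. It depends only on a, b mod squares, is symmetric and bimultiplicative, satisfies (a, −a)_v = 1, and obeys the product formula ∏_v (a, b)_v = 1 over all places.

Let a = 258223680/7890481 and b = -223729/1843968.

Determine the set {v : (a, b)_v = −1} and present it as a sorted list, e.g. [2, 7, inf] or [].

Mod squares: a ≡ 3705, b ≡ -3. Check v ∈ {∞, 2, 3, 5, 7, 11, 13, 19, 43, 53}.
v=13: a=13^1·(≡10), b=13^0·(≡3) mod 13; (10|13)=+1, (3|13)=+1; (−1)^{1·0·6}·(+1)^0·(+1)^1 = +1.
v=2: v_2(a)=6, v_2(b)=-8; units ≡ 1, 5 (mod 8); ε·ε+αω+βω = 0·0+6·1+-8·0 ≡ 0  ⇒  (a,b)_2 = +1.
v=11: a=11^2·(≡5), b=11^2·(≡2) mod 11; (5|11)=+1, (2|11)=-1; (−1)^{2·2·5}·(+1)^2·(-1)^2 = +1.
v=19: a=19^1·(≡17), b=19^0·(≡4) mod 19; (17|19)=+1, (4|19)=+1; (−1)^{1·0·9}·(+1)^0·(+1)^1 = +1.
v=∞: 3705 > 0 and -3 < 0  ⇒  (a,b)_∞ = +1.
v=5: a=5^1·(≡1), b=5^0·(≡2) mod 5; (1|5)=+1, (2|5)=-1; (−1)^{1·0·2}·(+1)^0·(-1)^1 = -1.
v=7: a=7^0·(≡2), b=7^-4·(≡1) mod 7; (2|7)=+1, (1|7)=+1; (−1)^{0·-4·3}·(+1)^-4·(+1)^0 = +1.
v=53: a=53^-4·(≡48), b=53^0·(≡2) mod 53; (48|53)=-1, (2|53)=-1; (−1)^{-4·0·26}·(-1)^0·(-1)^-4 = +1.
v=3: a=3^3·(≡2), b=3^-1·(≡2) mod 3; (2|3)=-1, (2|3)=-1; (−1)^{3·-1·1}·(-1)^-1·(-1)^3 = -1.
v=43: a=43^0·(≡32), b=43^2·(≡35) mod 43; (32|43)=-1, (35|43)=+1; (−1)^{0·2·21}·(-1)^2·(+1)^0 = +1.
Ram(3705, -3) = {3, 5}; no ℚ_3-point on the conic.

[3, 5]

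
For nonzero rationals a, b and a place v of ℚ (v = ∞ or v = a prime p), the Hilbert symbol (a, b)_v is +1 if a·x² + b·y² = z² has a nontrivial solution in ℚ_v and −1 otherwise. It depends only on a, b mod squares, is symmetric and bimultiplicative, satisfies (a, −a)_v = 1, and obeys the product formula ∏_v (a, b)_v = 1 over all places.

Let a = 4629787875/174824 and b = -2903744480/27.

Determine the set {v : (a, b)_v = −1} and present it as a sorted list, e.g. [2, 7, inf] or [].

Mod squares: a ≡ 2990, b ≡ -6090. Check v ∈ {∞, 2, 3, 5, 7, 13, 23, 29, 41, 47}.
v=3: a=3^6·(≡2), b=3^-3·(≡1) mod 3; (2|3)=-1, (1|3)=+1; (−1)^{6·-3·1}·(-1)^-3·(+1)^6 = -1.
v=13: a=13^-1·(≡4), b=13^2·(≡11) mod 13; (4|13)=+1, (11|13)=-1; (−1)^{-1·2·6}·(+1)^2·(-1)^-1 = -1.
v=47: a=47^2·(≡35), b=47^0·(≡41) mod 47; (35|47)=-1, (41|47)=-1; (−1)^{2·0·23}·(-1)^0·(-1)^2 = +1.
v=∞: 2990 > 0 and -6090 < 0  ⇒  (a,b)_∞ = +1.
v=23: a=23^1·(≡22), b=23^2·(≡15) mod 23; (22|23)=-1, (15|23)=-1; (−1)^{1·2·11}·(-1)^2·(-1)^1 = -1.
v=29: a=29^0·(≡26), b=29^1·(≡4) mod 29; (26|29)=-1, (4|29)=+1; (−1)^{0·1·14}·(-1)^1·(+1)^0 = -1.
v=5: a=5^3·(≡2), b=5^1·(≡2) mod 5; (2|5)=-1, (2|5)=-1; (−1)^{3·1·2}·(-1)^1·(-1)^3 = +1.
v=2: v_2(a)=-3, v_2(b)=5; units ≡ 7, 3 (mod 8); ε·ε+αω+βω = 1·1+-3·1+5·0 ≡ 0  ⇒  (a,b)_2 = +1.
v=7: a=7^0·(≡1), b=7^1·(≡3) mod 7; (1|7)=+1, (3|7)=-1; (−1)^{0·1·3}·(+1)^1·(-1)^0 = +1.
v=41: a=41^-2·(≡27), b=41^0·(≡12) mod 41; (27|41)=-1, (12|41)=-1; (−1)^{-2·0·20}·(-1)^0·(-1)^-2 = +1.
Ram(2990, -6090) = {3, 13, 23, 29}; no ℚ_3-point on the conic.

[3, 13, 23, 29]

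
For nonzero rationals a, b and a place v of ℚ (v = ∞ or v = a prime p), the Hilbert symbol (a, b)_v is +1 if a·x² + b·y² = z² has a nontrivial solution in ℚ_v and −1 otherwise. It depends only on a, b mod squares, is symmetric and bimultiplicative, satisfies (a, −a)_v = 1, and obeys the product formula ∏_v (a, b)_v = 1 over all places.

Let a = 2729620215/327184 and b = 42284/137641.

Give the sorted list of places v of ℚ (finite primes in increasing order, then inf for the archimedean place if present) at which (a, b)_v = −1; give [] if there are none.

(a, b) ≡ (76415, 11) mod (ℚ^×)²; places V = {2, 3, 5, 7, 11, 13, 17, 29, 31, 53, ∞}.
(a,b)_13: α=-2, u≡3; β=0, v≡6 (mod 13); (3|13)=+1, (6|13)=-1; sign (−1)^0·+1^0·-1^-2 = +1.
(a,b)_3: α=6, u≡2; β=0, v≡2 (mod 3); (2|3)=-1, (2|3)=-1; sign (−1)^0·-1^0·-1^6 = +1.
(a,b)_7: α=2, u≡6; β=-2, v≡2 (mod 7); (6|7)=-1, (2|7)=+1; sign (−1)^0·-1^-2·+1^2 = +1.
(a,b)_17: α=1, u≡14; β=0, v≡10 (mod 17); (14|17)=-1, (10|17)=-1; sign (−1)^0·-1^0·-1^1 = -1.
(a,b)_∞: sgn(76415)=+, sgn(11)=+, so +1.
(a,b)_11: α=-2, u≡4; β=1, v≡3 (mod 11); (4|11)=+1, (3|11)=+1; sign (−1)^0·+1^1·+1^-2 = +1.
(a,b)_53: α=0, u≡29; β=-2, v≡29 (mod 53); (29|53)=+1, (29|53)=+1; sign (−1)^0·+1^-2·+1^0 = +1.
(a,b)_31: α=1, u≡2; β=2, v≡13 (mod 31); (2|31)=+1, (13|31)=-1; sign (−1)^0·+1^2·-1^1 = -1.
(a,b)_29: α=1, u≡24; β=0, v≡21 (mod 29); (24|29)=+1, (21|29)=-1; sign (−1)^0·+1^0·-1^1 = -1.
(a,b)_2: α=-4, β=2; u≡7, v≡3 (mod 8); ε(u)ε(v)=1·1, αω(v)=-4·1, βω(u)=2·0; sum ≡ 1  ⇒  -1.
(a,b)_5: α=1, u≡2; β=0, v≡4 (mod 5); (2|5)=-1, (4|5)=+1; sign (−1)^0·-1^0·+1^1 = +1.
|Ram(76415, 11)| = 4, even; anisotropic at {2, 17, 29, 31}.

[2, 17, 29, 31]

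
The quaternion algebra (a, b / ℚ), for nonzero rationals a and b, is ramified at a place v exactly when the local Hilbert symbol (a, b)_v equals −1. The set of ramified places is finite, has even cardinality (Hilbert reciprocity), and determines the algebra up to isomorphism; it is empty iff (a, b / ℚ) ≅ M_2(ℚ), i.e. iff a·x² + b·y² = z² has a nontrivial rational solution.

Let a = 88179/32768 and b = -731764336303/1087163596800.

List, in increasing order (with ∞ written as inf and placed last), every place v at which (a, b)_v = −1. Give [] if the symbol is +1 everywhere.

[2, 17]

Mod squares: a ≡ 176358, b ≡ -14. Check v ∈ {∞, 2, 3, 5, 7, 11, 13, 17, 19}.
v=19: a=19^1·(≡2), b=19^2·(≡16) mod 19; (2|19)=-1, (16|19)=+1; (−1)^{1·2·9}·(-1)^2·(+1)^1 = +1.
v=3: a=3^1·(≡1), b=3^-4·(≡1) mod 3; (1|3)=+1, (1|3)=+1; (−1)^{1·-4·1}·(+1)^-4·(+1)^1 = +1.
v=∞: 176358 > 0 and -14 < 0  ⇒  (a,b)_∞ = +1.
v=7: a=7^1·(≡4), b=7^3·(≡5) mod 7; (4|7)=+1, (5|7)=-1; (−1)^{1·3·3}·(+1)^3·(-1)^1 = +1.
v=13: a=13^1·(≡11), b=13^2·(≡3) mod 13; (11|13)=-1, (3|13)=+1; (−1)^{1·2·6}·(-1)^2·(+1)^1 = +1.
v=11: a=11^0·(≡8), b=11^2·(≡8) mod 11; (8|11)=-1, (8|11)=-1; (−1)^{0·2·5}·(-1)^2·(-1)^0 = +1.
v=17: a=17^1·(≡4), b=17^2·(≡11) mod 17; (4|17)=+1, (11|17)=-1; (−1)^{1·2·8}·(+1)^2·(-1)^1 = -1.
v=2: v_2(a)=-15, v_2(b)=-29; units ≡ 3, 1 (mod 8); ε·ε+αω+βω = 1·0+-15·0+-29·1 ≡ 1  ⇒  (a,b)_2 = -1.
v=5: a=5^0·(≡3), b=5^-2·(≡1) mod 5; (3|5)=-1, (1|5)=+1; (−1)^{0·-2·2}·(-1)^-2·(+1)^0 = +1.
(176358, -14 / ℚ) ramifies at {2, 17}: a division algebra.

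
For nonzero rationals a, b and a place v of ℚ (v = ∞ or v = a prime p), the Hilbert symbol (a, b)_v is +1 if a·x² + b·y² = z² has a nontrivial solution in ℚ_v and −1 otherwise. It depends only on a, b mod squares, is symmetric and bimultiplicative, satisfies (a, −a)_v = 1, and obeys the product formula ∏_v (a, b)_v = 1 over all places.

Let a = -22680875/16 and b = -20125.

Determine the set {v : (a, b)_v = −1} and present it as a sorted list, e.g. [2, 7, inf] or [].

[5, 7, 23, inf]

(a, b) ≡ (-35, -805) mod (ℚ^×)²; places V = {2, 5, 7, 23, ∞}.
(a,b)_5: α=3, u≡3; β=3, v≡4 (mod 5); (3|5)=-1, (4|5)=+1; sign (−1)^0·-1^3·+1^3 = -1.
(a,b)_23: α=2, u≡7; β=1, v≡22 (mod 23); (7|23)=-1, (22|23)=-1; sign (−1)^0·-1^1·-1^2 = -1.
(a,b)_7: α=3, u≡2; β=1, v≡2 (mod 7); (2|7)=+1, (2|7)=+1; sign (−1)^1·+1^1·+1^3 = -1.
(a,b)_2: α=-4, β=0; u≡5, v≡3 (mod 8); ε(u)ε(v)=0·1, αω(v)=-4·1, βω(u)=0·1; sum ≡ 0  ⇒  +1.
(a,b)_∞: sgn(-35)=−, sgn(-805)=−, so -1.
(-35, -805 / ℚ) ramifies at {5, 7, 23, ∞}: a division algebra.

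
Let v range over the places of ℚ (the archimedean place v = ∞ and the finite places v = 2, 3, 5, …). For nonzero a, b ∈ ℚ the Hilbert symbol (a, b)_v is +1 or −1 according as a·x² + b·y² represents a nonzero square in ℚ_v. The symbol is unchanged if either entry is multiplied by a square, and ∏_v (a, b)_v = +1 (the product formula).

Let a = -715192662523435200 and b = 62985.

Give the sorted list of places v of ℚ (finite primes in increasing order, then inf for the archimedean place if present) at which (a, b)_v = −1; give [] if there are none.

[5, 17]

Mod squares: a ≡ -3, b ≡ 62985. Check v ∈ {∞, 2, 3, 5, 13, 17, 19}.
v=5: a=5^2·(≡2), b=5^1·(≡2) mod 5; (2|5)=-1, (2|5)=-1; (−1)^{2·1·2}·(-1)^1·(-1)^2 = -1.
v=13: a=13^2·(≡12), b=13^1·(≡9) mod 13; (12|13)=+1, (9|13)=+1; (−1)^{2·1·6}·(+1)^1·(+1)^2 = +1.
v=2: v_2(a)=6, v_2(b)=0; units ≡ 5, 1 (mod 8); ε·ε+αω+βω = 0·0+6·0+0·1 ≡ 0  ⇒  (a,b)_2 = +1.
v=3: a=3^5·(≡2), b=3^1·(≡1) mod 3; (2|3)=-1, (1|3)=+1; (−1)^{5·1·1}·(-1)^1·(+1)^5 = +1.
v=17: a=17^4·(≡7), b=17^1·(≡16) mod 17; (7|17)=-1, (16|17)=+1; (−1)^{4·1·8}·(-1)^1·(+1)^4 = -1.
v=19: a=19^4·(≡1), b=19^1·(≡9) mod 19; (1|19)=+1, (9|19)=+1; (−1)^{4·1·9}·(+1)^1·(+1)^4 = +1.
v=∞: -3 < 0 and 62985 > 0  ⇒  (a,b)_∞ = +1.
|Ram(-3, 62985)| = 2, even; anisotropic at {5, 17}.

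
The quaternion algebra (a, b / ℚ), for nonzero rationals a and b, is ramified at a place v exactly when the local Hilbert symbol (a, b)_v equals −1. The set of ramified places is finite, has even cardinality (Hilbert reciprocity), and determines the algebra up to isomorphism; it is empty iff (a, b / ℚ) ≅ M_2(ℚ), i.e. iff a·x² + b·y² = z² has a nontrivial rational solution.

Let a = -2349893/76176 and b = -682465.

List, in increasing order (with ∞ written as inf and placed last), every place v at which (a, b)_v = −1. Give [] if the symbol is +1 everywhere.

[2, 5, 7, 31, 37, inf]

(a, b) ≡ (-47957, -682465) mod (ℚ^×)²; places V = {2, 3, 5, 7, 13, 17, 23, 31, 37, ∞}.
(a,b)_∞: sgn(-47957)=−, sgn(-682465)=−, so -1.
(a,b)_3: α=-2, u≡1; β=0, v≡2 (mod 3); (1|3)=+1, (2|3)=-1; sign (−1)^0·+1^0·-1^-2 = +1.
(a,b)_2: α=-4, β=0; u≡3, v≡7 (mod 8); ε(u)ε(v)=1·1, αω(v)=-4·0, βω(u)=0·1; sum ≡ 1  ⇒  -1.
(a,b)_37: α=0, u≡35; β=1, v≡18 (mod 37); (35|37)=-1, (18|37)=-1; sign (−1)^0·-1^1·-1^0 = -1.
(a,b)_5: α=0, u≡2; β=1, v≡2 (mod 5); (2|5)=-1, (2|5)=-1; sign (−1)^0·-1^1·-1^0 = -1.
(a,b)_23: α=-2, u≡22; β=0, v≡14 (mod 23); (22|23)=-1, (14|23)=-1; sign (−1)^0·-1^0·-1^-2 = +1.
(a,b)_7: α=3, u≡1; β=1, v≡1 (mod 7); (1|7)=+1, (1|7)=+1; sign (−1)^1·+1^1·+1^3 = -1.
(a,b)_31: α=1, u≡6; β=1, v≡26 (mod 31); (6|31)=-1, (26|31)=-1; sign (−1)^1·-1^1·-1^1 = -1.
(a,b)_13: α=1, u≡12; β=0, v≡9 (mod 13); (12|13)=+1, (9|13)=+1; sign (−1)^0·+1^0·+1^1 = +1.
(a,b)_17: α=1, u≡2; β=1, v≡9 (mod 17); (2|17)=+1, (9|17)=+1; sign (−1)^0·+1^1·+1^1 = +1.
Ram(-47957, -682465) = {2, 5, 7, 31, 37, ∞}; no ℚ_2-point on the conic.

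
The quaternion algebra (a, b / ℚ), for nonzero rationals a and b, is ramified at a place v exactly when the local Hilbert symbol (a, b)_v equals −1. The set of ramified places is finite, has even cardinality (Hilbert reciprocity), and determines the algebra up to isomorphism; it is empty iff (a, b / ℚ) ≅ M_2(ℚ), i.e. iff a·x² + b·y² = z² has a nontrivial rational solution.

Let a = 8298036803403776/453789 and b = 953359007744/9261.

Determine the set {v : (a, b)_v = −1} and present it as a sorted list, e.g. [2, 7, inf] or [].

Mod squares: a ≡ 4641, b ≡ 546. Check v ∈ {∞, 2, 3, 7, 11, 13, 17}.
v=2: v_2(a)=30, v_2(b)=21; units ≡ 1, 1 (mod 8); ε·ε+αω+βω = 0·0+30·0+21·0 ≡ 0  ⇒  (a,b)_2 = +1.
v=11: a=11^2·(≡6), b=11^2·(≡10) mod 11; (6|11)=-1, (10|11)=-1; (−1)^{2·2·5}·(-1)^2·(-1)^2 = +1.
v=3: a=3^-3·(≡2), b=3^-3·(≡2) mod 3; (2|3)=-1, (2|3)=-1; (−1)^{-3·-3·1}·(-1)^-3·(-1)^-3 = -1.
v=13: a=13^1·(≡11), b=13^1·(≡12) mod 13; (11|13)=-1, (12|13)=+1; (−1)^{1·1·6}·(-1)^1·(+1)^1 = -1.
v=∞: 4641 > 0 and 546 > 0  ⇒  (a,b)_∞ = +1.
v=7: a=7^-5·(≡5), b=7^-3·(≡4) mod 7; (5|7)=-1, (4|7)=+1; (−1)^{-5·-3·3}·(-1)^-3·(+1)^-5 = +1.
v=17: a=17^3·(≡4), b=17^2·(≡13) mod 17; (4|17)=+1, (13|17)=+1; (−1)^{3·2·8}·(+1)^2·(+1)^3 = +1.
Ram(4641, 546) = {3, 13}; no ℚ_3-point on the conic.

[3, 13]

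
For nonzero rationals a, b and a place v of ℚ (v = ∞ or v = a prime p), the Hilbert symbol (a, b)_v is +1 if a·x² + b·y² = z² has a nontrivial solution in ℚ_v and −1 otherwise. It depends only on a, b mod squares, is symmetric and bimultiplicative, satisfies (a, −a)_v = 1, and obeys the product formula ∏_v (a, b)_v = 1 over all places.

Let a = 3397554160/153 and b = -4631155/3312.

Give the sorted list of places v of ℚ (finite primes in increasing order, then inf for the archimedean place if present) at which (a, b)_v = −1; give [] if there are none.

[2, 5, 17, 19, 23, 29]

(a, b) ≡ (608855, -63365) mod (ℚ^×)²; places V = {2, 3, 5, 7, 11, 13, 17, 19, 23, 29, 41, ∞}.
(a,b)_5: α=1, u≡4; β=1, v≡2 (mod 5); (4|5)=+1, (2|5)=-1; sign (−1)^0·+1^1·-1^1 = -1.
(a,b)_23: α=0, u≡17; β=-1, v≡17 (mod 23); (17|23)=-1, (17|23)=-1; sign (−1)^0·-1^-1·-1^0 = -1.
(a,b)_3: α=-2, u≡2; β=-2, v≡1 (mod 3); (2|3)=-1, (1|3)=+1; sign (−1)^0·-1^-2·+1^-2 = +1.
(a,b)_∞: sgn(608855)=+, sgn(-63365)=−, so +1.
(a,b)_11: α=2, u≡3; β=0, v≡10 (mod 11); (3|11)=+1, (10|11)=-1; sign (−1)^0·+1^0·-1^2 = +1.
(a,b)_29: α=1, u≡7; β=1, v≡11 (mod 29); (7|29)=+1, (11|29)=-1; sign (−1)^0·+1^1·-1^1 = -1.
(a,b)_2: α=4, β=-4; u≡7, v≡3 (mod 8); ε(u)ε(v)=1·1, αω(v)=4·1, βω(u)=-4·0; sum ≡ 1  ⇒  -1.
(a,b)_13: α=1, u≡1; β=0, v≡3 (mod 13); (1|13)=+1, (3|13)=+1; sign (−1)^0·+1^0·+1^1 = +1.
(a,b)_41: α=0, u≡20; β=2, v≡10 (mod 41); (20|41)=+1, (10|41)=+1; sign (−1)^0·+1^2·+1^0 = +1.
(a,b)_7: α=2, u≡2; β=0, v≡3 (mod 7); (2|7)=+1, (3|7)=-1; sign (−1)^0·+1^0·-1^2 = +1.
(a,b)_17: α=-1, u≡2; β=0, v≡5 (mod 17); (2|17)=+1, (5|17)=-1; sign (−1)^0·+1^0·-1^-1 = -1.
(a,b)_19: α=1, u≡7; β=1, v≡1 (mod 19); (7|19)=+1, (1|19)=+1; sign (−1)^1·+1^1·+1^1 = -1.
|Ram(608855, -63365)| = 6, even; anisotropic at {2, 5, 17, 19, 23, 29}.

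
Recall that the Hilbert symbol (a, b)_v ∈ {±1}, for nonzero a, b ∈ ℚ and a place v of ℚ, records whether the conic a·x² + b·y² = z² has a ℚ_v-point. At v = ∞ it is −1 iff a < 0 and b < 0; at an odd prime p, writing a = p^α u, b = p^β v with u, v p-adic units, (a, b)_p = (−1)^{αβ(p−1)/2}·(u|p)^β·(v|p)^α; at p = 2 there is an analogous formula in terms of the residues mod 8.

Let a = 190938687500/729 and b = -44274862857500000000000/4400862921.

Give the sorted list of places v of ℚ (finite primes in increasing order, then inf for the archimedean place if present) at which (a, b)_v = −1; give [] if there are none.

(a, b) ≡ (11, -5270) mod (ℚ^×)²; places V = {2, 3, 5, 7, 11, 13, 17, 31, ∞}.
(a,b)_∞: sgn(11)=+, sgn(-5270)=−, so +1.
(a,b)_2: α=2, β=11; u≡3, v≡5 (mod 8); ε(u)ε(v)=1·0, αω(v)=2·1, βω(u)=11·1; sum ≡ 1  ⇒  -1.
(a,b)_11: α=1, u≡3; β=2, v≡2 (mod 11); (3|11)=+1, (2|11)=-1; sign (−1)^0·+1^2·-1^1 = -1.
(a,b)_5: α=6, u≡4; β=13, v≡1 (mod 5); (4|5)=+1, (1|5)=+1; sign (−1)^0·+1^13·+1^6 = +1.
(a,b)_7: α=0, u≡1; β=-2, v≡2 (mod 7); (1|7)=+1, (2|7)=+1; sign (−1)^0·+1^-2·+1^0 = +1.
(a,b)_3: α=-6, u≡2; β=-12, v≡1 (mod 3); (2|3)=-1, (1|3)=+1; sign (−1)^0·-1^-12·+1^-6 = +1.
(a,b)_13: α=0, u≡2; β=-2, v≡8 (mod 13); (2|13)=-1, (8|13)=-1; sign (−1)^0·-1^-2·-1^0 = +1.
(a,b)_17: α=2, u≡12; β=3, v≡9 (mod 17); (12|17)=-1, (9|17)=+1; sign (−1)^0·-1^3·+1^2 = -1.
(a,b)_31: α=2, u≡12; β=3, v≡16 (mod 31); (12|31)=-1, (16|31)=+1; sign (−1)^0·-1^3·+1^2 = -1.
(11, -5270 / ℚ) ramifies at {2, 11, 17, 31}: a division algebra.

[2, 11, 17, 31]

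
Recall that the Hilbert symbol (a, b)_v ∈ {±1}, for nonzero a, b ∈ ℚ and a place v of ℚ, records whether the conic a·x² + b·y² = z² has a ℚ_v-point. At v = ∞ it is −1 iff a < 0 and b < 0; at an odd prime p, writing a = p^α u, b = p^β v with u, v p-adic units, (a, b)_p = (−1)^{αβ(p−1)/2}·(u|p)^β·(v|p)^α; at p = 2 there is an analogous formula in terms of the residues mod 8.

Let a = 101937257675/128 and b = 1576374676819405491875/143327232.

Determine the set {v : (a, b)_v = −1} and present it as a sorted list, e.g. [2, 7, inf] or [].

Mod squares: a ≡ 646, b ≡ 969. Check v ∈ {∞, 2, 3, 5, 7, 11, 17, 19}.
v=17: a=17^3·(≡1), b=17^5·(≡5) mod 17; (1|17)=+1, (5|17)=-1; (−1)^{3·5·8}·(+1)^5·(-1)^3 = -1.
v=2: v_2(a)=-7, v_2(b)=-16; units ≡ 3, 1 (mod 8); ε·ε+αω+βω = 1·0+-7·0+-16·1 ≡ 0  ⇒  (a,b)_2 = +1.
v=5: a=5^2·(≡4), b=5^4·(≡1) mod 5; (4|5)=+1, (1|5)=+1; (−1)^{2·4·2}·(+1)^4·(+1)^2 = +1.
v=7: a=7^0·(≡4), b=7^2·(≡6) mod 7; (4|7)=+1, (6|7)=-1; (−1)^{0·2·3}·(+1)^2·(-1)^0 = +1.
v=∞: 646 > 0 and 969 > 0  ⇒  (a,b)_∞ = +1.
v=3: a=3^0·(≡1), b=3^-7·(≡2) mod 3; (1|3)=+1, (2|3)=-1; (−1)^{0·-7·1}·(+1)^-7·(-1)^0 = +1.
v=11: a=11^2·(≡7), b=11^4·(≡3) mod 11; (7|11)=-1, (3|11)=+1; (−1)^{2·4·5}·(-1)^4·(+1)^2 = +1.
v=19: a=19^3·(≡14), b=19^5·(≡3) mod 19; (14|19)=-1, (3|19)=-1; (−1)^{3·5·9}·(-1)^5·(-1)^3 = -1.
Ram(646, 969) = {17, 19}; no ℚ_17-point on the conic.

[17, 19]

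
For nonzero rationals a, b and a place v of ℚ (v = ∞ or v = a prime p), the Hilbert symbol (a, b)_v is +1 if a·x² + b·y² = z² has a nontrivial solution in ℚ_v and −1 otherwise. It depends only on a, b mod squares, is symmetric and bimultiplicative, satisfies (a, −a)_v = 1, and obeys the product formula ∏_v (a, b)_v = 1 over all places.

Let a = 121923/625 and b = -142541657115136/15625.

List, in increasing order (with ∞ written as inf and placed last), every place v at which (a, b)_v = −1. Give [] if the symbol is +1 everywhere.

Mod squares: a ≡ 13547, b ≡ -3034. Check v ∈ {∞, 2, 3, 5, 19, 23, 31, 37, 41}.
v=2: v_2(a)=0, v_2(b)=9; units ≡ 3, 3 (mod 8); ε·ε+αω+βω = 1·1+0·1+9·1 ≡ 0  ⇒  (a,b)_2 = +1.
v=31: a=31^1·(≡24), b=31^2·(≡9) mod 31; (24|31)=-1, (9|31)=+1; (−1)^{1·2·15}·(-1)^2·(+1)^1 = +1.
v=5: a=5^-4·(≡3), b=5^-6·(≡4) mod 5; (3|5)=-1, (4|5)=+1; (−1)^{-4·-6·2}·(-1)^-6·(+1)^-4 = +1.
v=23: a=23^1·(≡20), b=23^2·(≡9) mod 23; (20|23)=-1, (9|23)=+1; (−1)^{1·2·11}·(-1)^2·(+1)^1 = +1.
v=∞: 13547 > 0 and -3034 < 0  ⇒  (a,b)_∞ = +1.
v=19: a=19^1·(≡12), b=19^2·(≡6) mod 19; (12|19)=-1, (6|19)=+1; (−1)^{1·2·9}·(-1)^2·(+1)^1 = +1.
v=41: a=41^0·(≡3), b=41^1·(≡40) mod 41; (3|41)=-1, (40|41)=+1; (−1)^{0·1·20}·(-1)^1·(+1)^0 = -1.
v=3: a=3^2·(≡2), b=3^0·(≡2) mod 3; (2|3)=-1, (2|3)=-1; (−1)^{2·0·1}·(-1)^0·(-1)^2 = +1.
v=37: a=37^0·(≡35), b=37^1·(≡31) mod 37; (35|37)=-1, (31|37)=-1; (−1)^{0·1·18}·(-1)^1·(-1)^0 = -1.
|Ram(13547, -3034)| = 2, even; anisotropic at {37, 41}.

[37, 41]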